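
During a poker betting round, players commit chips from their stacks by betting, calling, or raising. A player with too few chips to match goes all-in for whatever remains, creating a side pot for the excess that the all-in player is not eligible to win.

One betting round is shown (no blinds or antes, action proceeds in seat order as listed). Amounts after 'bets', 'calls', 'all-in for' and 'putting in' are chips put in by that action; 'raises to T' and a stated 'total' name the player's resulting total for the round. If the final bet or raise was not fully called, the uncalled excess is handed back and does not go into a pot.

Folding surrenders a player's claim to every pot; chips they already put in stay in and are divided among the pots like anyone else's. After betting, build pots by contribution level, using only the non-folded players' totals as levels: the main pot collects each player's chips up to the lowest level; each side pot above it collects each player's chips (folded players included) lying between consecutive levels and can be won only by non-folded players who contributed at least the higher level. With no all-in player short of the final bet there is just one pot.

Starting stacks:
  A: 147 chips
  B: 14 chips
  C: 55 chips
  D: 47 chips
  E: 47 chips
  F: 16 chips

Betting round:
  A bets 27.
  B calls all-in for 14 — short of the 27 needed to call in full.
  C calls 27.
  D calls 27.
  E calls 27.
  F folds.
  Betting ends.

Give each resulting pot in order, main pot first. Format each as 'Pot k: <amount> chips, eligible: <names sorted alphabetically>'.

Pot 1: 70 chips, eligible: A, B, C, D, E
Pot 2: 52 chips, eligible: A, C, D, E

Derivation:
Contributions: A=27, B=14, C=27, D=27, E=27
Folded: F
Pot levels (distinct totals of non-folded players): 14, 27
Layer 1-14: 14 each from A, B, C, D, E = 14*5 = 70 chips; eligible A, B, C, D, E
Layer 15-27: 13 each from A, C, D, E = 13*4 = 52 chips; eligible A, C, D, E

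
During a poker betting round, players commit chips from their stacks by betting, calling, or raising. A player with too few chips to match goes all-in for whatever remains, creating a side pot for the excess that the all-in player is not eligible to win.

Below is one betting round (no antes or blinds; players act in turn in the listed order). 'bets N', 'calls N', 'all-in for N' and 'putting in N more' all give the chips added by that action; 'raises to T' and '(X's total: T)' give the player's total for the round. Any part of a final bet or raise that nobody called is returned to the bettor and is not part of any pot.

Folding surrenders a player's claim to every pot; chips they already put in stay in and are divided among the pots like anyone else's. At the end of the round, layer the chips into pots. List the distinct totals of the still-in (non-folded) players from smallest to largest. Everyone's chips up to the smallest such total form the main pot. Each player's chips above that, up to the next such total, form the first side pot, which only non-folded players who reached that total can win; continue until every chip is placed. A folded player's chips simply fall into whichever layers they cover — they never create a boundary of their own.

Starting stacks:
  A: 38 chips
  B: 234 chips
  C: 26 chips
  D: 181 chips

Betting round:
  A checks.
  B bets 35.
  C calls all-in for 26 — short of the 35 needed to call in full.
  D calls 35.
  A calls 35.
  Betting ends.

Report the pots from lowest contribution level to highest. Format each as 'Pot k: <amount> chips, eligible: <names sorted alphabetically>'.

Pot 1: 104 chips, eligible: A, B, C, D
Pot 2: 27 chips, eligible: A, B, D

Derivation:
Contributions: A=35, B=35, C=26, D=35
Pot levels (distinct totals of non-folded players): 26, 35
Layer 1-26: 26 each from A, B, C, D = 26*4 = 104 chips; eligible A, B, C, D
Layer 27-35: 9 each from A, B, D = 9*3 = 27 chips; eligible A, B, D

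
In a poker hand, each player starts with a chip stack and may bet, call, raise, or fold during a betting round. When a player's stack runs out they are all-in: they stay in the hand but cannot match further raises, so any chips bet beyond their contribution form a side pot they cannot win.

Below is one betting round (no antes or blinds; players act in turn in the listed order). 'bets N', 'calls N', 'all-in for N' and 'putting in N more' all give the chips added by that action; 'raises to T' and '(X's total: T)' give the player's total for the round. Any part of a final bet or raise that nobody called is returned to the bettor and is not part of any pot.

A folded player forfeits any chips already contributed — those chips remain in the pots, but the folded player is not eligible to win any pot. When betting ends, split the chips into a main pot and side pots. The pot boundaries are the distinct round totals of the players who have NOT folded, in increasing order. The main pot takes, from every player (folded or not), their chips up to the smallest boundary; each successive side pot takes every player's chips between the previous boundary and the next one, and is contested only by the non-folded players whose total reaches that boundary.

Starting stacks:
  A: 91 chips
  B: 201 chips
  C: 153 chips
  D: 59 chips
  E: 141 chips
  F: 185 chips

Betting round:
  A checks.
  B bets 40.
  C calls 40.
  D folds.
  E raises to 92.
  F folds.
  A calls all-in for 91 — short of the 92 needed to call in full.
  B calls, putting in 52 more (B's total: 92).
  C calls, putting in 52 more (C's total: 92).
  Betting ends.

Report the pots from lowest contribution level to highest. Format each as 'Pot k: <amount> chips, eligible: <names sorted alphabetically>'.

Pot 1: 364 chips, eligible: A, B, C, E
Pot 2: 3 chips, eligible: B, C, E

Derivation:
Contributions: A=91, B=92, C=92, E=92
Folded: D, F
Pot levels (distinct totals of non-folded players): 91, 92
Layer 1-91: 91 each from A, B, C, E = 91*4 = 364 chips; eligible A, B, C, E
Layer 92-92: 1 each from B, C, E = 1*3 = 3 chips; eligible B, C, E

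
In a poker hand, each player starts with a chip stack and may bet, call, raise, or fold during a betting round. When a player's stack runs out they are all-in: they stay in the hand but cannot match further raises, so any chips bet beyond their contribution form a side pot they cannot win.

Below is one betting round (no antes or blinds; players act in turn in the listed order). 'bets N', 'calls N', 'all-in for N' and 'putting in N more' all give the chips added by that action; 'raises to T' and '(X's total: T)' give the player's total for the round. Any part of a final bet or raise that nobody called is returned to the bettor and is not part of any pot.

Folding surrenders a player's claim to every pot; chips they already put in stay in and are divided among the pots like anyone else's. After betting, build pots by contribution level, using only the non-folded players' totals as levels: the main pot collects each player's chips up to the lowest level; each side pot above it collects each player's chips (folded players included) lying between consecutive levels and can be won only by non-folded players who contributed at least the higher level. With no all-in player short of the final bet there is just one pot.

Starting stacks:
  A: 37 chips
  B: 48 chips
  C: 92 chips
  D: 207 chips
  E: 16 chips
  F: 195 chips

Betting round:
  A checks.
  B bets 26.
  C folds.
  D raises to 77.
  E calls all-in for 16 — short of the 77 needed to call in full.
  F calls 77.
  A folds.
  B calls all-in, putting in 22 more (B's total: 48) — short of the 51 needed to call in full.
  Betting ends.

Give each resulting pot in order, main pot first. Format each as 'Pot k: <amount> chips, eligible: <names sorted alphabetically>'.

Contributions: B=48, D=77, E=16, F=77
Folded: A, C
Pot levels (distinct totals of non-folded players): 16, 48, 77
Layer 1-16: 16 each from B, D, E, F = 16*4 = 64 chips; eligible B, D, E, F
Layer 17-48: 32 each from B, D, F = 32*3 = 96 chips; eligible B, D, F
Layer 49-77: 29 each from D, F = 29*2 = 58 chips; eligible D, F

Pot 1: 64 chips, eligible: B, D, E, F
Pot 2: 96 chips, eligible: B, D, F
Pot 3: 58 chips, eligible: D, F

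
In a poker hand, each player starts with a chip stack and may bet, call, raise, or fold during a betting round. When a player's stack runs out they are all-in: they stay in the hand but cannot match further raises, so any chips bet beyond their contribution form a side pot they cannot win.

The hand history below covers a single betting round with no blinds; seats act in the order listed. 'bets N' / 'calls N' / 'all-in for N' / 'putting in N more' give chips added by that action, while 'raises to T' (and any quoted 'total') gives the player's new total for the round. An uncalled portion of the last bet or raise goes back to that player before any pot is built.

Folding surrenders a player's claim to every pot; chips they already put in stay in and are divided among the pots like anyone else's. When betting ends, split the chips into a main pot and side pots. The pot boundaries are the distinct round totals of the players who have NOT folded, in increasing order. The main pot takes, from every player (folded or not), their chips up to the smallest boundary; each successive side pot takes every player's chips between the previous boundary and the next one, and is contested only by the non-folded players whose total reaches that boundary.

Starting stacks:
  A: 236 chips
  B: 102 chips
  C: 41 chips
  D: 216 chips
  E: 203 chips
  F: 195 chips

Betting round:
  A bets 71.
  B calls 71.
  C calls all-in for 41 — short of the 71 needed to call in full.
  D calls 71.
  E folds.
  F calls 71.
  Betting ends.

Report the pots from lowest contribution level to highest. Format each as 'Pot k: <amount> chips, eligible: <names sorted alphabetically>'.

Pot 1: 205 chips, eligible: A, B, C, D, F
Pot 2: 120 chips, eligible: A, B, D, F

Derivation:
Contributions: A=71, B=71, C=41, D=71, F=71
Folded: E
Pot levels (distinct totals of non-folded players): 41, 71
Layer 1-41: 41 each from A, B, C, D, F = 41*5 = 205 chips; eligible A, B, C, D, F
Layer 42-71: 30 each from A, B, D, F = 30*4 = 120 chips; eligible A, B, D, F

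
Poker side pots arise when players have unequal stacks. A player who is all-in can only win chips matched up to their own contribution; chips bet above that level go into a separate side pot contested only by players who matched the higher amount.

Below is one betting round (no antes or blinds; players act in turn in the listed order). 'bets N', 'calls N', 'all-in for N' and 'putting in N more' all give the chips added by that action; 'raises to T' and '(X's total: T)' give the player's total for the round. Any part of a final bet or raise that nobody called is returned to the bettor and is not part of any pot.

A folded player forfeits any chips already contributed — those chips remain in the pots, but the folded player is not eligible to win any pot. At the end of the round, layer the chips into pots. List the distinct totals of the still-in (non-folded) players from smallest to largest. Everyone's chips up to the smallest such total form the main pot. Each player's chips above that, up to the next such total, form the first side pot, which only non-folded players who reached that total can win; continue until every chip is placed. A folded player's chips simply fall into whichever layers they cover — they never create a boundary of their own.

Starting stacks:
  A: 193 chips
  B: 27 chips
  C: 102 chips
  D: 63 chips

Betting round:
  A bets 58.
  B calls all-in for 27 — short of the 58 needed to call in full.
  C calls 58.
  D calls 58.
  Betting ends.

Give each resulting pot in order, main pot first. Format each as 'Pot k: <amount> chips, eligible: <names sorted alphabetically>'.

Pot 1: 108 chips, eligible: A, B, C, D
Pot 2: 93 chips, eligible: A, C, D

Derivation:
Contributions: A=58, B=27, C=58, D=58
Pot levels (distinct totals of non-folded players): 27, 58
Layer 1-27: 27 each from A, B, C, D = 27*4 = 108 chips; eligible A, B, C, D
Layer 28-58: 31 each from A, C, D = 31*3 = 93 chips; eligible A, C, D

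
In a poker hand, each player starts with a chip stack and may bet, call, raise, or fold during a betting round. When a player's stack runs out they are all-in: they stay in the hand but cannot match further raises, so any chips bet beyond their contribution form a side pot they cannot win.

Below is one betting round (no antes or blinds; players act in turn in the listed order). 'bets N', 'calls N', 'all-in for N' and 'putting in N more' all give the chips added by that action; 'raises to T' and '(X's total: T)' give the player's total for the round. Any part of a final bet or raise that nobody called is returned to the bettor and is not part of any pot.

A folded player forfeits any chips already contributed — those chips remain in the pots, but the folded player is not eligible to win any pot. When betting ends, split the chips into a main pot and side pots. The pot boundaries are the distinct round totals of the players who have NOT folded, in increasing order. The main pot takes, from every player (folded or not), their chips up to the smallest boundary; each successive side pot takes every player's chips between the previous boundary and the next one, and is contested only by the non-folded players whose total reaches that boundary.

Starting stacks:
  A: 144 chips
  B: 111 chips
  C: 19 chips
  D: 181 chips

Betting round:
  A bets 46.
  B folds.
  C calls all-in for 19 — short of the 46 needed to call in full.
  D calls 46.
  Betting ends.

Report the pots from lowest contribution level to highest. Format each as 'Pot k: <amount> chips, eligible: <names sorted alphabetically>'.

Contributions: A=46, C=19, D=46
Folded: B
Pot levels (distinct totals of non-folded players): 19, 46
Layer 1-19: 19 each from A, C, D = 19*3 = 57 chips; eligible A, C, D
Layer 20-46: 27 each from A, D = 27*2 = 54 chips; eligible A, D

Pot 1: 57 chips, eligible: A, C, D
Pot 2: 54 chips, eligible: A, D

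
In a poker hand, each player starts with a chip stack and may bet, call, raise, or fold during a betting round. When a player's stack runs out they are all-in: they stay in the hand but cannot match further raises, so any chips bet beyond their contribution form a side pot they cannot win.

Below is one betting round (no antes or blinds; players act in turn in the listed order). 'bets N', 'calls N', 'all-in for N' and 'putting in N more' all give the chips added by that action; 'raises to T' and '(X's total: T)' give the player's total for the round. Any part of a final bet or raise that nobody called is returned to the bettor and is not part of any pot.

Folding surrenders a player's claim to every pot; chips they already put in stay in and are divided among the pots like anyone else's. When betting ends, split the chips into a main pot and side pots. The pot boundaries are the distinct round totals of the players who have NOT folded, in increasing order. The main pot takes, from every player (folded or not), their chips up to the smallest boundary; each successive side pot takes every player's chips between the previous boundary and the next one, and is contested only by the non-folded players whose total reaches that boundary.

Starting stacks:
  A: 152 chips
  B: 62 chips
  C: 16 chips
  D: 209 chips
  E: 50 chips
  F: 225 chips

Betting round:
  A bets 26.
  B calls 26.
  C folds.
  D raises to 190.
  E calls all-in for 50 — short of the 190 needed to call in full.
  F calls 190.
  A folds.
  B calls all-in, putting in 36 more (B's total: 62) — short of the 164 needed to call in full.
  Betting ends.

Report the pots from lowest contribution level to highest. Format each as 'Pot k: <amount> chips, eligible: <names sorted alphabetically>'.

Contributions: A=26, B=62, D=190, E=50, F=190
Folded: A, C
Pot levels (distinct totals of non-folded players): 50, 62, 190
Layer 1-50: A 26 + B 50 + D 50 + E 50 + F 50 = 226 chips; eligible B, D, E, F
Layer 51-62: 12 each from B, D, F = 12*3 = 36 chips; eligible B, D, F
Layer 63-190: 128 each from D, F = 128*2 = 256 chips; eligible D, F

Pot 1: 226 chips, eligible: B, D, E, F
Pot 2: 36 chips, eligible: B, D, F
Pot 3: 256 chips, eligible: D, F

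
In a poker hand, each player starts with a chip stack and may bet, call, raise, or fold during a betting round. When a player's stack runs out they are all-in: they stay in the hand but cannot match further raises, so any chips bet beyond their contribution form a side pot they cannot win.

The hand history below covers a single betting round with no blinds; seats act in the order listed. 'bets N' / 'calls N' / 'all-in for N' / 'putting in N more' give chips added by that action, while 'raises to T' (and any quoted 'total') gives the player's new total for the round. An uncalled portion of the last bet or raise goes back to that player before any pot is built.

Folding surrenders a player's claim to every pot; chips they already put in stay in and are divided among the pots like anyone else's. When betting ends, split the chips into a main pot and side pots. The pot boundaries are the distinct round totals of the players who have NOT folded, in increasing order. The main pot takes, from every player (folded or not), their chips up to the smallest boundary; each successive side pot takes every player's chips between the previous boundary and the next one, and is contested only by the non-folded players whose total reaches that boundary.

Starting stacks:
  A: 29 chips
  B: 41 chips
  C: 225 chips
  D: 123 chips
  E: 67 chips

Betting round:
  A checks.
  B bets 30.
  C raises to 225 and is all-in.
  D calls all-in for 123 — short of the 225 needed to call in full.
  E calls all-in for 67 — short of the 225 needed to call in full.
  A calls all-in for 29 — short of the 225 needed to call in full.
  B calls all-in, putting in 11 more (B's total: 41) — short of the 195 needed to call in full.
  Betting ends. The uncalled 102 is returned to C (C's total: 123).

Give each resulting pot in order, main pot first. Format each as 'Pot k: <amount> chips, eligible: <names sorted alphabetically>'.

Contributions (after 102 returned to C): A=29, B=41, C=123, D=123, E=67
Pot levels (distinct totals of non-folded players): 29, 41, 67, 123
Layer 1-29: 29 each from A, B, C, D, E = 29*5 = 145 chips; eligible A, B, C, D, E
Layer 30-41: 12 each from B, C, D, E = 12*4 = 48 chips; eligible B, C, D, E
Layer 42-67: 26 each from C, D, E = 26*3 = 78 chips; eligible C, D, E
Layer 68-123: 56 each from C, D = 56*2 = 112 chips; eligible C, D

Pot 1: 145 chips, eligible: A, B, C, D, E
Pot 2: 48 chips, eligible: B, C, D, E
Pot 3: 78 chips, eligible: C, D, E
Pot 4: 112 chips, eligible: C, D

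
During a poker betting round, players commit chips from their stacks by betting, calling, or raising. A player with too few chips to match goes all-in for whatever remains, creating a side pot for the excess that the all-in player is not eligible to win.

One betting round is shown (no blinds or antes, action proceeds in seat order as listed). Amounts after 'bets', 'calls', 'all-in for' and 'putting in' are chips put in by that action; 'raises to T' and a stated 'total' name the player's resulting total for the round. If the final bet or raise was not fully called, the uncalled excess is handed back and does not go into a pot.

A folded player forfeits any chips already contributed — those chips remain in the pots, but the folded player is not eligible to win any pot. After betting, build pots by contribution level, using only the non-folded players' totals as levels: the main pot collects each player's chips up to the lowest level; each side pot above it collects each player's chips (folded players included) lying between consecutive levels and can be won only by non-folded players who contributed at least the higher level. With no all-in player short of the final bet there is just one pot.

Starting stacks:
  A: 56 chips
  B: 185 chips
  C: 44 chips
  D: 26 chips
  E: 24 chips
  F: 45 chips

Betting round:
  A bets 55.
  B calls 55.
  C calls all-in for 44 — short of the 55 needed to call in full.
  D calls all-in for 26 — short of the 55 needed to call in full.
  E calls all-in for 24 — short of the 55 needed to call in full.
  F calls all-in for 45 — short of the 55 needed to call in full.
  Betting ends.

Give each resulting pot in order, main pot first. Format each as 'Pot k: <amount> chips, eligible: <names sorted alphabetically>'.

Contributions: A=55, B=55, C=44, D=26, E=24, F=45
Pot levels (distinct totals of non-folded players): 24, 26, 44, 45, 55
Layer 1-24: 24 each from A, B, C, D, E, F = 24*6 = 144 chips; eligible A, B, C, D, E, F
Layer 25-26: 2 each from A, B, C, D, F = 2*5 = 10 chips; eligible A, B, C, D, F
Layer 27-44: 18 each from A, B, C, F = 18*4 = 72 chips; eligible A, B, C, F
Layer 45-45: 1 each from A, B, F = 1*3 = 3 chips; eligible A, B, F
Layer 46-55: 10 each from A, B = 10*2 = 20 chips; eligible A, B

Pot 1: 144 chips, eligible: A, B, C, D, E, F
Pot 2: 10 chips, eligible: A, B, C, D, F
Pot 3: 72 chips, eligible: A, B, C, F
Pot 4: 3 chips, eligible: A, B, F
Pot 5: 20 chips, eligible: A, B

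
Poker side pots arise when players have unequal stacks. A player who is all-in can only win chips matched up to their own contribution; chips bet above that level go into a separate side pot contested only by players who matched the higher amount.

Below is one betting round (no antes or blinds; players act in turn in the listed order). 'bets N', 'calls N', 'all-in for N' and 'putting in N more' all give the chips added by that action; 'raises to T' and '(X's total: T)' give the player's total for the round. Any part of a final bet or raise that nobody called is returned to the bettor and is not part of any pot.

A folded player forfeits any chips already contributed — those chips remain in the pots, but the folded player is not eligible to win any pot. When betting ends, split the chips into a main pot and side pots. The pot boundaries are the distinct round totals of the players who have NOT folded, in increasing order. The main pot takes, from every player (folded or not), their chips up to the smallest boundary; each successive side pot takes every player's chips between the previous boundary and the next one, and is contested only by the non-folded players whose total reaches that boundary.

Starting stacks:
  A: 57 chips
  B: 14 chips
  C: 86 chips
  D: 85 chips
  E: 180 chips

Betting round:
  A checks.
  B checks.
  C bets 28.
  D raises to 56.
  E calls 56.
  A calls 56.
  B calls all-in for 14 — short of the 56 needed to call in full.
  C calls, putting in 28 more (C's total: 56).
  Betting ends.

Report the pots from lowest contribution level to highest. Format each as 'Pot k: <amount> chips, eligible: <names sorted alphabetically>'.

Pot 1: 70 chips, eligible: A, B, C, D, E
Pot 2: 168 chips, eligible: A, C, D, E

Derivation:
Contributions: A=56, B=14, C=56, D=56, E=56
Pot levels (distinct totals of non-folded players): 14, 56
Layer 1-14: 14 each from A, B, C, D, E = 14*5 = 70 chips; eligible A, B, C, D, E
Layer 15-56: 42 each from A, C, D, E = 42*4 = 168 chips; eligible A, C, D, E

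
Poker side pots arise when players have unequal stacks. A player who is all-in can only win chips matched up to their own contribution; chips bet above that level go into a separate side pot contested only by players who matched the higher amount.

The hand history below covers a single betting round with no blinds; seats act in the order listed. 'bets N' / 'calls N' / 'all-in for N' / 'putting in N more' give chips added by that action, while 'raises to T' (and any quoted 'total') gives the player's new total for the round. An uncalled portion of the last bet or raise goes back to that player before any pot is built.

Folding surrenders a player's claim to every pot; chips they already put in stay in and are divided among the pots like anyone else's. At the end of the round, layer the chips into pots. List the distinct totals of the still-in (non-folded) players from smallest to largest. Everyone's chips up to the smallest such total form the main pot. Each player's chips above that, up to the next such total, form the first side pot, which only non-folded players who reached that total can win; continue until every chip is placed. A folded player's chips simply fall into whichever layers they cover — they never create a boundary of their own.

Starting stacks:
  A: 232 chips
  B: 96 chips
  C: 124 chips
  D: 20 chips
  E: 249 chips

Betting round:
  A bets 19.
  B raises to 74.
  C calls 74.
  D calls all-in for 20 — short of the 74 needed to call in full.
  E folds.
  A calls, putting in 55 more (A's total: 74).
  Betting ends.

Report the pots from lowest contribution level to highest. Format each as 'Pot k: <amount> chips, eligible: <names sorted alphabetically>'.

Pot 1: 80 chips, eligible: A, B, C, D
Pot 2: 162 chips, eligible: A, B, C

Derivation:
Contributions: A=74, B=74, C=74, D=20
Folded: E
Pot levels (distinct totals of non-folded players): 20, 74
Layer 1-20: 20 each from A, B, C, D = 20*4 = 80 chips; eligible A, B, C, D
Layer 21-74: 54 each from A, B, C = 54*3 = 162 chips; eligible A, B, C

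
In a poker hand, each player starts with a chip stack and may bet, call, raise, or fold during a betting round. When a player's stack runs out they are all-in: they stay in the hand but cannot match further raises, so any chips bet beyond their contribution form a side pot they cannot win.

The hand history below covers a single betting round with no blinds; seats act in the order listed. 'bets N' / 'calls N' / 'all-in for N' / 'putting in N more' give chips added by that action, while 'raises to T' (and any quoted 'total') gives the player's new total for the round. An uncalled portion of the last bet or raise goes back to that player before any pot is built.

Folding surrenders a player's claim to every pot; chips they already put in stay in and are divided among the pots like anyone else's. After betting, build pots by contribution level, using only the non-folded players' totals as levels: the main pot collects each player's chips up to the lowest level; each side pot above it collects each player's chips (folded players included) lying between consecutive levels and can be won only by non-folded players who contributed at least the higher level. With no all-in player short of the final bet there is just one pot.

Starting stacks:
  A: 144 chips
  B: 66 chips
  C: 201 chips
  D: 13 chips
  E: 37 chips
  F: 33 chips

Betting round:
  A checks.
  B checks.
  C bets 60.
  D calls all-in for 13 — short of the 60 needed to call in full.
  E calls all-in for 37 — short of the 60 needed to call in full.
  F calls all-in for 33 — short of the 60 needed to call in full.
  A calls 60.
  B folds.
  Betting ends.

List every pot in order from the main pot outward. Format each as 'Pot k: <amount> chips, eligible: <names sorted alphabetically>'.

Pot 1: 65 chips, eligible: A, C, D, E, F
Pot 2: 80 chips, eligible: A, C, E, F
Pot 3: 12 chips, eligible: A, C, E
Pot 4: 46 chips, eligible: A, C

Derivation:
Contributions: A=60, C=60, D=13, E=37, F=33
Folded: B
Pot levels (distinct totals of non-folded players): 13, 33, 37, 60
Layer 1-13: 13 each from A, C, D, E, F = 13*5 = 65 chips; eligible A, C, D, E, F
Layer 14-33: 20 each from A, C, E, F = 20*4 = 80 chips; eligible A, C, E, F
Layer 34-37: 4 each from A, C, E = 4*3 = 12 chips; eligible A, C, E
Layer 38-60: 23 each from A, C = 23*2 = 46 chips; eligible A, C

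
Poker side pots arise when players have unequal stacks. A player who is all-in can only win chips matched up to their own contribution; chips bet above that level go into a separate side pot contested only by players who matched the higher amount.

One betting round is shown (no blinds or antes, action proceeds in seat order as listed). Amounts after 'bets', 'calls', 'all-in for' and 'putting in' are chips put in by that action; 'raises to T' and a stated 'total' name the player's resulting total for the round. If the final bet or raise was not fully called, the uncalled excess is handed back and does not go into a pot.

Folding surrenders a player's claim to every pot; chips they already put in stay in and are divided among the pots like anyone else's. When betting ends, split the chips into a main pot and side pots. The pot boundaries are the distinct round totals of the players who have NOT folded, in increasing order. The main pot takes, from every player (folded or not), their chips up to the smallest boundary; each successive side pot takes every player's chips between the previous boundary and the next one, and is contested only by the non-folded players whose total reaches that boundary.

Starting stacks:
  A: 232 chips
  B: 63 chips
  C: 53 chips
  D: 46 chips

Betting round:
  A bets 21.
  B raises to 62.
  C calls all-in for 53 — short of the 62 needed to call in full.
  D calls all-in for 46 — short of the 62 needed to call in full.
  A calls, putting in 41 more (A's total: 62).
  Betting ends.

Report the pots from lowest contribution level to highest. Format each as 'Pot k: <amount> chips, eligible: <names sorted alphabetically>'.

Pot 1: 184 chips, eligible: A, B, C, D
Pot 2: 21 chips, eligible: A, B, C
Pot 3: 18 chips, eligible: A, B

Derivation:
Contributions: A=62, B=62, C=53, D=46
Pot levels (distinct totals of non-folded players): 46, 53, 62
Layer 1-46: 46 each from A, B, C, D = 46*4 = 184 chips; eligible A, B, C, D
Layer 47-53: 7 each from A, B, C = 7*3 = 21 chips; eligible A, B, C
Layer 54-62: 9 each from A, B = 9*2 = 18 chips; eligible A, B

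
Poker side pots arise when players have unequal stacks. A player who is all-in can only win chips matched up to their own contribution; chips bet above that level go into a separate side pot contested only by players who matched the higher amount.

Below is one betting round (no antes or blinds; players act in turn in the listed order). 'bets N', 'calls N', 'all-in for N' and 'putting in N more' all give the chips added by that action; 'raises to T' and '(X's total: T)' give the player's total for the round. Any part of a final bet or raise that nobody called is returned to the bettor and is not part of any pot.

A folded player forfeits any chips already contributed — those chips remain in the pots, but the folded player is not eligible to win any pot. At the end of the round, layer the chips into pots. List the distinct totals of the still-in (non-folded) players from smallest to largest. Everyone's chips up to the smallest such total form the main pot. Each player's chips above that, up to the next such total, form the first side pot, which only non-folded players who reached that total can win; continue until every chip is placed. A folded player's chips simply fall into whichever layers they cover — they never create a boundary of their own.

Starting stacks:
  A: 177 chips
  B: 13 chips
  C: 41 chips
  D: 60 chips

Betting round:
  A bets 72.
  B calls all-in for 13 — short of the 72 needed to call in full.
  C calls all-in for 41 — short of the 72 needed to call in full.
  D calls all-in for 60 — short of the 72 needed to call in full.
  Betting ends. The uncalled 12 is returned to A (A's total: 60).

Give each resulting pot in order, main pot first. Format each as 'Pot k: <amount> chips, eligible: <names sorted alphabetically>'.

Contributions (after 12 returned to A): A=60, B=13, C=41, D=60
Pot levels (distinct totals of non-folded players): 13, 41, 60
Layer 1-13: 13 each from A, B, C, D = 13*4 = 52 chips; eligible A, B, C, D
Layer 14-41: 28 each from A, C, D = 28*3 = 84 chips; eligible A, C, D
Layer 42-60: 19 each from A, D = 19*2 = 38 chips; eligible A, D

Pot 1: 52 chips, eligible: A, B, C, D
Pot 2: 84 chips, eligible: A, C, D
Pot 3: 38 chips, eligible: A, D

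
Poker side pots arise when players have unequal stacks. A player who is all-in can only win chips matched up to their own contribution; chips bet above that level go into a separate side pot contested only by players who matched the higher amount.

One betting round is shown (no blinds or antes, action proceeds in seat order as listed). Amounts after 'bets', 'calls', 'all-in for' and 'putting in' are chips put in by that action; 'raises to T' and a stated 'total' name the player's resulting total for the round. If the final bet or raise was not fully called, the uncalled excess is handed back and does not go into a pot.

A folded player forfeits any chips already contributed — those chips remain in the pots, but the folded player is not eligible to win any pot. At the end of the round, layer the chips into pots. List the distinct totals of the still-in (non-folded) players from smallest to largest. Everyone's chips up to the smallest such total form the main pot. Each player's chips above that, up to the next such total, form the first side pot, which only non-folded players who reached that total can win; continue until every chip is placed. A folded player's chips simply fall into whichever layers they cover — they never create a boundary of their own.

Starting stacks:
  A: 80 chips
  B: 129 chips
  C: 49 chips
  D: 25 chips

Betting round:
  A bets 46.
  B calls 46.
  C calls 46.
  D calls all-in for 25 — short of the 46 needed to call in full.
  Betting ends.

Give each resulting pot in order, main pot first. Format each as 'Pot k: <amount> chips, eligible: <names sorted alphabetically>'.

Pot 1: 100 chips, eligible: A, B, C, D
Pot 2: 63 chips, eligible: A, B, C

Derivation:
Contributions: A=46, B=46, C=46, D=25
Pot levels (distinct totals of non-folded players): 25, 46
Layer 1-25: 25 each from A, B, C, D = 25*4 = 100 chips; eligible A, B, C, D
Layer 26-46: 21 each from A, B, C = 21*3 = 63 chips; eligible A, B, C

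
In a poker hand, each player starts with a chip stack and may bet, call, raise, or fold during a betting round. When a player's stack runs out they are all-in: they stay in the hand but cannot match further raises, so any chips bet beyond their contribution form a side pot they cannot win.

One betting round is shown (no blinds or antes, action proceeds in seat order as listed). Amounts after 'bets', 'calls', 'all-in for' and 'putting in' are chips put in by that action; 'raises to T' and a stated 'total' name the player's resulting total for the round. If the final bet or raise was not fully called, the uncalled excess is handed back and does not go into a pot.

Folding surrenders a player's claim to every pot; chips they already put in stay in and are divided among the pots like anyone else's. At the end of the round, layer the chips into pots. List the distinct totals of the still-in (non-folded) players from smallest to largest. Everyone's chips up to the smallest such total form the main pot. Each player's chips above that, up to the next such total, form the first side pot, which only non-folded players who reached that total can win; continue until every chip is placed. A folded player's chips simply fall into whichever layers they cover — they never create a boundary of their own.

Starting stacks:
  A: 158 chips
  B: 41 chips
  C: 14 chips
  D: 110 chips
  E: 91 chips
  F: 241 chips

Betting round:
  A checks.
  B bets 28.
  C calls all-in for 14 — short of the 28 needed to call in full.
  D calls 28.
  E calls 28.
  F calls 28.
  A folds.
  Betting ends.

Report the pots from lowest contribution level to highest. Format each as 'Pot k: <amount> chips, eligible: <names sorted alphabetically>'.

Pot 1: 70 chips, eligible: B, C, D, E, F
Pot 2: 56 chips, eligible: B, D, E, F

Derivation:
Contributions: B=28, C=14, D=28, E=28, F=28
Folded: A
Pot levels (distinct totals of non-folded players): 14, 28
Layer 1-14: 14 each from B, C, D, E, F = 14*5 = 70 chips; eligible B, C, D, E, F
Layer 15-28: 14 each from B, D, E, F = 14*4 = 56 chips; eligible B, D, E, F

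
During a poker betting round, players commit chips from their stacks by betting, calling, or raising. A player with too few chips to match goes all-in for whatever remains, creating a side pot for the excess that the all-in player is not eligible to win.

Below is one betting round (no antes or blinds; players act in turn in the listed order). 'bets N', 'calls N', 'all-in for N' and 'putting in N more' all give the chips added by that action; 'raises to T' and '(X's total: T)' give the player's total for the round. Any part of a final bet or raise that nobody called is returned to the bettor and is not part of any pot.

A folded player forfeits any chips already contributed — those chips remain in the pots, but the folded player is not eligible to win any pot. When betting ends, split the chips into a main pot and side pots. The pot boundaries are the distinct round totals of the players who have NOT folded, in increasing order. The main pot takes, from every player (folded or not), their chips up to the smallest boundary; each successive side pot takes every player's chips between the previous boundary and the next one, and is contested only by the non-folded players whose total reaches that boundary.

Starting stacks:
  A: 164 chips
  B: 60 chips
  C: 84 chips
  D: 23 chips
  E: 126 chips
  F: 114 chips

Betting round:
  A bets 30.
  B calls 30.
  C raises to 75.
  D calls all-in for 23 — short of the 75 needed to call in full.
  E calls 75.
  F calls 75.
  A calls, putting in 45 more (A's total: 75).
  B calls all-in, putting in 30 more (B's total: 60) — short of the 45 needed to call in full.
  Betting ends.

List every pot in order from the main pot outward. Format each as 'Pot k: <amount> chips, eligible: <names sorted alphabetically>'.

Contributions: A=75, B=60, C=75, D=23, E=75, F=75
Pot levels (distinct totals of non-folded players): 23, 60, 75
Layer 1-23: 23 each from A, B, C, D, E, F = 23*6 = 138 chips; eligible A, B, C, D, E, F
Layer 24-60: 37 each from A, B, C, E, F = 37*5 = 185 chips; eligible A, B, C, E, F
Layer 61-75: 15 each from A, C, E, F = 15*4 = 60 chips; eligible A, C, E, F

Pot 1: 138 chips, eligible: A, B, C, D, E, F
Pot 2: 185 chips, eligible: A, B, C, E, F
Pot 3: 60 chips, eligible: A, C, E, F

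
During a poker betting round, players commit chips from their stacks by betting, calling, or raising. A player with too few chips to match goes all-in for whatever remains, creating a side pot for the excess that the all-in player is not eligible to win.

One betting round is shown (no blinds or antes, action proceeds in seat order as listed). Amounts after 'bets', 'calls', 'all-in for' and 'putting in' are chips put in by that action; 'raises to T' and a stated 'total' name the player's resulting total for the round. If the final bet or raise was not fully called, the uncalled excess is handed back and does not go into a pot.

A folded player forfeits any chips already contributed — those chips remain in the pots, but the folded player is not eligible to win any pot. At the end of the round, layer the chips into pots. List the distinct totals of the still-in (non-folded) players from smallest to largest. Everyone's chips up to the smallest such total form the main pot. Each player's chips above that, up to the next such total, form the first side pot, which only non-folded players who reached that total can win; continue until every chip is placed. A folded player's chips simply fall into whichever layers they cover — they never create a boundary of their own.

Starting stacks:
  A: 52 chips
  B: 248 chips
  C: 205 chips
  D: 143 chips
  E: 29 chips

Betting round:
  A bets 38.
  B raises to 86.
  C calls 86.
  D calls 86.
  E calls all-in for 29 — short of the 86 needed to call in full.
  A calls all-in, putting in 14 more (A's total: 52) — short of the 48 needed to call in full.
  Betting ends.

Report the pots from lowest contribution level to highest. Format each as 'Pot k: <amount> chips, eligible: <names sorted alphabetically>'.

Pot 1: 145 chips, eligible: A, B, C, D, E
Pot 2: 92 chips, eligible: A, B, C, D
Pot 3: 102 chips, eligible: B, C, D

Derivation:
Contributions: A=52, B=86, C=86, D=86, E=29
Pot levels (distinct totals of non-folded players): 29, 52, 86
Layer 1-29: 29 each from A, B, C, D, E = 29*5 = 145 chips; eligible A, B, C, D, E
Layer 30-52: 23 each from A, B, C, D = 23*4 = 92 chips; eligible A, B, C, D
Layer 53-86: 34 each from B, C, D = 34*3 = 102 chips; eligible B, C, D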